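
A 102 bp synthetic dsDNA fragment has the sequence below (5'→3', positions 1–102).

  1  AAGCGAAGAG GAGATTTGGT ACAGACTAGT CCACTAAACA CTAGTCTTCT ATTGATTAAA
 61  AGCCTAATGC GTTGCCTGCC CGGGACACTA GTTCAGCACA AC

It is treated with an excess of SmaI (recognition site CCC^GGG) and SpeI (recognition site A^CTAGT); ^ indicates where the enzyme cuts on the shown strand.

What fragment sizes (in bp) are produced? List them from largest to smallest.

41, 25, 15, 15, 6 bp

The SmaI site (CCCGGG) starts at position 79.
SmaI cuts after base 3 of each site, so after position 81.
SpeI sites (ACTAGT) start at positions 25, 40, 87.
SpeI cuts after the first base of each site, so after positions 25, 40, 87.
Combined cut positions: 25, 40, 81, 87.
Linear molecule, 4 cuts → 5 fragments:
  1–25 → 25 bp
  26–40 → 15 bp
  41–81 → 41 bp
  82–87 → 6 bp
  88–102 → 15 bp
Sorted largest to smallest: 41, 25, 15, 15, 6 bp.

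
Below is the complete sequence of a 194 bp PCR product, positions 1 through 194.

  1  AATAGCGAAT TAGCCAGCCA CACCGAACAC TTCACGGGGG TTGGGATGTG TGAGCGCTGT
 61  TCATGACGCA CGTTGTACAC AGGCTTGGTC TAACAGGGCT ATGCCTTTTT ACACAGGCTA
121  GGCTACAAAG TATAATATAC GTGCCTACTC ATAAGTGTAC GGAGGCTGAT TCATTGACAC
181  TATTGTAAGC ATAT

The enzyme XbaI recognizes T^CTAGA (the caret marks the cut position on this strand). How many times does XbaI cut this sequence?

No occurrence of TCTAGA is present in the sequence.
XbaI does not cut: 0 sites.

0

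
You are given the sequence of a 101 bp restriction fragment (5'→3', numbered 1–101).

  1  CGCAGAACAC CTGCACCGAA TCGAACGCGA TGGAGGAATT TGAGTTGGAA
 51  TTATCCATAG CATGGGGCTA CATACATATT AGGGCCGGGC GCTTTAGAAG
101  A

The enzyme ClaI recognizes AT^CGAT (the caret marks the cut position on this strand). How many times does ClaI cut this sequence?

No occurrence of ATCGAT is present in the sequence.
ClaI does not cut: 0 sites.

0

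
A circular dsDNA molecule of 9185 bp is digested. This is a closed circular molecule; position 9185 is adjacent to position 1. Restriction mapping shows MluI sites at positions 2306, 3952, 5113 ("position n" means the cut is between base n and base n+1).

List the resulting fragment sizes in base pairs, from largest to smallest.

6378, 1646, 1161 bp

Circular molecule, 3 cuts → 3 fragments:
  3952 − 2306 = 1646 bp
  5113 − 3952 = 1161 bp
  wrap: 9185 − 5113 + 2306 = 6378 bp
Sorted largest to smallest: 6378, 1646, 1161 bp.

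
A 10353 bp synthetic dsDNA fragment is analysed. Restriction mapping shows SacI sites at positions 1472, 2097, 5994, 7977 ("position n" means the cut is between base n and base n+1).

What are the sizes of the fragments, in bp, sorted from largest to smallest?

3897, 2376, 1983, 1472, 625 bp

Linear molecule, 4 cuts → 5 fragments:
  1472 − 0 = 1472 bp
  2097 − 1472 = 625 bp
  5994 − 2097 = 3897 bp
  7977 − 5994 = 1983 bp
  10353 − 7977 = 2376 bp
Sorted largest to smallest: 3897, 2376, 1983, 1472, 625 bp.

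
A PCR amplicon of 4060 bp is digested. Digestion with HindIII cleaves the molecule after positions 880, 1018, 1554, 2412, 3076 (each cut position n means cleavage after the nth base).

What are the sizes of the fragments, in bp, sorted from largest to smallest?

Linear molecule, 5 cuts → 6 fragments:
  880 − 0 = 880 bp
  1018 − 880 = 138 bp
  1554 − 1018 = 536 bp
  2412 − 1554 = 858 bp
  3076 − 2412 = 664 bp
  4060 − 3076 = 984 bp
Sorted largest to smallest: 984, 880, 858, 664, 536, 138 bp.

984, 880, 858, 664, 536, 138 bp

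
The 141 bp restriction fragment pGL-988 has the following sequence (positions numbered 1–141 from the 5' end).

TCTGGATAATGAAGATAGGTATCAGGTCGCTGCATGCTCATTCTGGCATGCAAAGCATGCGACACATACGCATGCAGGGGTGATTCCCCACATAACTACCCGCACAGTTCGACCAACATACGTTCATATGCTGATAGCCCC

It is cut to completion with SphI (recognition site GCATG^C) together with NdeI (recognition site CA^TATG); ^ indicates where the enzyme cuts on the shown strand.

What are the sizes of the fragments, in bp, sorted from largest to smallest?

52, 36, 15, 15, 14, 9 bp

SphI sites (GCATGC) start at positions 32, 46, 55, 70.
SphI cuts after base 5 of each site (before the last base), so after positions 36, 50, 59, 74.
The NdeI site (CATATG) starts at position 125.
NdeI cuts after base 2 of each site, so after position 126.
Combined cut positions: 36, 50, 59, 74, 126.
Linear molecule, 5 cuts → 6 fragments:
  1–36 → 36 bp
  37–50 → 14 bp
  51–59 → 9 bp
  60–74 → 15 bp
  75–126 → 52 bp
  127–141 → 15 bp
Sorted largest to smallest: 52, 36, 15, 15, 14, 9 bp.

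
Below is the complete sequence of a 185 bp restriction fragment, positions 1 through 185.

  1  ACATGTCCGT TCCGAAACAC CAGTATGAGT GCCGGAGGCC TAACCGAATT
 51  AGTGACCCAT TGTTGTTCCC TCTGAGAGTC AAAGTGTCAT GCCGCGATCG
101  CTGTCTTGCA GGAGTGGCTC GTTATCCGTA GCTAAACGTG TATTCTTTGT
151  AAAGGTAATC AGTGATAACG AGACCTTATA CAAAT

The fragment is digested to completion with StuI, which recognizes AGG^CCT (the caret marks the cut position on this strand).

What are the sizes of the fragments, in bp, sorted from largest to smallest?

147, 38 bp

The StuI site (AGGCCT) starts at position 36.
StuI cuts after base 3 of each site, so after position 38.
Linear molecule, 1 cut → 2 fragments:
  1–38 → 38 bp
  39–185 → 147 bp
Sorted largest to smallest: 147, 38 bp.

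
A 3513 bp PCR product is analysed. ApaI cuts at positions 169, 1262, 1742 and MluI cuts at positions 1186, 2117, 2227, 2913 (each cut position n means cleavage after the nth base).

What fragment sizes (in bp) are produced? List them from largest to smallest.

1017, 686, 600, 480, 375, 169, 110, 76 bp

Combined cut positions (sorted): 169, 1186, 1262, 1742, 2117, 2227, 2913.
Linear molecule, 7 cuts → 8 fragments:
  169 − 0 = 169 bp
  1186 − 169 = 1017 bp
  1262 − 1186 = 76 bp
  1742 − 1262 = 480 bp
  2117 − 1742 = 375 bp
  2227 − 2117 = 110 bp
  2913 − 2227 = 686 bp
  3513 − 2913 = 600 bp
Sorted largest to smallest: 1017, 686, 600, 480, 375, 169, 110, 76 bp.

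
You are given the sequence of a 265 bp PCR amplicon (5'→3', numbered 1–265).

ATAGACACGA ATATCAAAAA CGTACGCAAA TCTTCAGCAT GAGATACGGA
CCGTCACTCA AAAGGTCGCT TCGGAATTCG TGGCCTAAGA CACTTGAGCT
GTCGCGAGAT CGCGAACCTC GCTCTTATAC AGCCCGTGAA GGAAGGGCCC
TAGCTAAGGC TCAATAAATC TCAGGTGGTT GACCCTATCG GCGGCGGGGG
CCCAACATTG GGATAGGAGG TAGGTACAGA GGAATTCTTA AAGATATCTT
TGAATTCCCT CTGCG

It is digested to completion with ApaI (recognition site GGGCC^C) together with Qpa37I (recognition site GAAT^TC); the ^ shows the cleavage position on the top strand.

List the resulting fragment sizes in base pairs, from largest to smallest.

ApaI sites (GGGCCC) start at positions 145, 198.
ApaI cuts after base 5 of each site (before the last base), so after positions 149, 202.
Qpa37I sites (GAATTC) start at positions 74, 232, 252.
Qpa37I cuts after base 4 of each site, so after positions 77, 235, 255.
Combined cut positions: 77, 149, 202, 235, 255.
Linear molecule, 5 cuts → 6 fragments:
  1–77 → 77 bp
  78–149 → 72 bp
  150–202 → 53 bp
  203–235 → 33 bp
  236–255 → 20 bp
  256–265 → 10 bp
Sorted largest to smallest: 77, 72, 53, 33, 20, 10 bp.

77, 72, 53, 33, 20, 10 bp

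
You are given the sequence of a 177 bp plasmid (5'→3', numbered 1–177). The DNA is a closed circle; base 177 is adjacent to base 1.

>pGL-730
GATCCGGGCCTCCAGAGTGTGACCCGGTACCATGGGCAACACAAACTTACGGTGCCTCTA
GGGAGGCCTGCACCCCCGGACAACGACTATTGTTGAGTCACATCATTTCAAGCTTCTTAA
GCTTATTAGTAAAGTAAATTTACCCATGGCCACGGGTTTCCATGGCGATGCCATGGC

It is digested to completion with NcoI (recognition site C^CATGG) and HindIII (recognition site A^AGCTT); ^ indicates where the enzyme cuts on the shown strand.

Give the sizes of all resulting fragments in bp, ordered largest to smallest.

80, 36, 25, 16, 11, 9 bp

NcoI sites (CCATGG) start at positions 30, 144, 160, 171.
NcoI cuts after the first base of each site, so after positions 30, 144, 160, 171.
HindIII sites (AAGCTT) start at positions 110, 119.
HindIII cuts after the first base of each site, so after positions 110, 119.
Combined cut positions: 30, 110, 119, 144, 160, 171.
Circular molecule, 6 cuts → 6 fragments:
  31–110 → 80 bp
  111–119 → 9 bp
  120–144 → 25 bp
  145–160 → 16 bp
  161–171 → 11 bp
  172–177 then 1–30 → 6 + 30 = 36 bp
Sorted largest to smallest: 80, 36, 25, 16, 11, 9 bp.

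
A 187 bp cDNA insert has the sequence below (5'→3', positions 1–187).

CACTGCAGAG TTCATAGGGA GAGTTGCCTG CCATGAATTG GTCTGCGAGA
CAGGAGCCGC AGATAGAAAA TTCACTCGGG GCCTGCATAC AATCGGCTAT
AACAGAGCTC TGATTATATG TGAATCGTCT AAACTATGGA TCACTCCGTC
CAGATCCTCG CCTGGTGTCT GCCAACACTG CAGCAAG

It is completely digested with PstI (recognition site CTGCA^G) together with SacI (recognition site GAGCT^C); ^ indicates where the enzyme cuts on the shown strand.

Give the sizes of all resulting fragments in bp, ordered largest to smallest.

PstI sites (CTGCAG) start at positions 3, 178.
PstI cuts after base 5 of each site (before the last base), so after positions 7, 182.
The SacI site (GAGCTC) starts at position 105.
SacI cuts after base 5 of each site (before the last base), so after position 109.
Combined cut positions: 7, 109, 182.
Linear molecule, 3 cuts → 4 fragments:
  1–7 → 7 bp
  8–109 → 102 bp
  110–182 → 73 bp
  183–187 → 5 bp
Sorted largest to smallest: 102, 73, 7, 5 bp.

102, 73, 7, 5 bp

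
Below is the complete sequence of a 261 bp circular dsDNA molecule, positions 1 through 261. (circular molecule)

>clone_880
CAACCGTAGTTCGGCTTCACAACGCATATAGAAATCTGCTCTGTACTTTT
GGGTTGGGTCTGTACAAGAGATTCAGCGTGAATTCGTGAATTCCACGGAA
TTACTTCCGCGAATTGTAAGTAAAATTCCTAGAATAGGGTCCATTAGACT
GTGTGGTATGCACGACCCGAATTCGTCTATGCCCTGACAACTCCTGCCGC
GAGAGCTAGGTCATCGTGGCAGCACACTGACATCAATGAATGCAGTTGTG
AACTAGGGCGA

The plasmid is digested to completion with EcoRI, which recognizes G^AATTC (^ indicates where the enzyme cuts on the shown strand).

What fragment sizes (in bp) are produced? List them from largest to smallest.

172, 81, 8 bp

EcoRI sites (GAATTC) start at positions 80, 88, 169.
EcoRI cuts after the first base of each site, so after positions 80, 88, 169.
Circular molecule, 3 cuts → 3 fragments:
  81–88 → 8 bp
  89–169 → 81 bp
  170–261 then 1–80 → 92 + 80 = 172 bp
Sorted largest to smallest: 172, 81, 8 bp.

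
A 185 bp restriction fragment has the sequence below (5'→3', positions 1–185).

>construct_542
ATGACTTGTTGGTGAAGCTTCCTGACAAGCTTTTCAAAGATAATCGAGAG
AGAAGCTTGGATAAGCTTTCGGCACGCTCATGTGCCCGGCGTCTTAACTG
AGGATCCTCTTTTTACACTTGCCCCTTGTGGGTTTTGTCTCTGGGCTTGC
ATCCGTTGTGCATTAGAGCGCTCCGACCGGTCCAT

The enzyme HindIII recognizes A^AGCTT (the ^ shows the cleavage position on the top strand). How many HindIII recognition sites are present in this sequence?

4

AAGCTT occurs starting at positions 15, 27, 53, 63.
HindIII cuts at 4 sites.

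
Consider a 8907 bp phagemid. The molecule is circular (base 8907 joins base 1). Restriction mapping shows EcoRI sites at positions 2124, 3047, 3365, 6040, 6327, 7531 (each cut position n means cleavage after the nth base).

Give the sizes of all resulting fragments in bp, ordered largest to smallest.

3500, 2675, 1204, 923, 318, 287 bp

Circular molecule, 6 cuts → 6 fragments:
  3047 − 2124 = 923 bp
  3365 − 3047 = 318 bp
  6040 − 3365 = 2675 bp
  6327 − 6040 = 287 bp
  7531 − 6327 = 1204 bp
  wrap: 8907 − 7531 + 2124 = 3500 bp
Sorted largest to smallest: 3500, 2675, 1204, 923, 318, 287 bp.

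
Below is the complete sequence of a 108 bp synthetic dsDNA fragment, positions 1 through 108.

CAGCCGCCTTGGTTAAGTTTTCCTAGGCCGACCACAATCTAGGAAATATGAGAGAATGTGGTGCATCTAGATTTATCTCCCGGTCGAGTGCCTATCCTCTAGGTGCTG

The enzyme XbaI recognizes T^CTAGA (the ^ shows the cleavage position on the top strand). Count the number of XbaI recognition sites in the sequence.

1

TCTAGA occurs starting at position 66.
XbaI cuts at 1 site.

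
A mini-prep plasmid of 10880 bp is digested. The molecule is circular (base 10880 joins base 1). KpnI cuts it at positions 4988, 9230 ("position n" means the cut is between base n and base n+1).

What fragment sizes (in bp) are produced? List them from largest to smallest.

Circular molecule, 2 cuts → 2 fragments:
  9230 − 4988 = 4242 bp
  wrap: 10880 − 9230 + 4988 = 6638 bp
Sorted largest to smallest: 6638, 4242 bp.

6638, 4242 bp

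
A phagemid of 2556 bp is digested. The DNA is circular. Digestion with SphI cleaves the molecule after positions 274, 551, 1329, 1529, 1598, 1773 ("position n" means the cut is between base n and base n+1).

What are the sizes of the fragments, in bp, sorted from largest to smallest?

Circular molecule, 6 cuts → 6 fragments:
  551 − 274 = 277 bp
  1329 − 551 = 778 bp
  1529 − 1329 = 200 bp
  1598 − 1529 = 69 bp
  1773 − 1598 = 175 bp
  wrap: 2556 − 1773 + 274 = 1057 bp
Sorted largest to smallest: 1057, 778, 277, 200, 175, 69 bp.

1057, 778, 277, 200, 175, 69 bp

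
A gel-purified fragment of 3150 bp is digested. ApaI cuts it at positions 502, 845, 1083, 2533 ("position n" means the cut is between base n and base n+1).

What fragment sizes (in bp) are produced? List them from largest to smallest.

Linear molecule, 4 cuts → 5 fragments:
  502 − 0 = 502 bp
  845 − 502 = 343 bp
  1083 − 845 = 238 bp
  2533 − 1083 = 1450 bp
  3150 − 2533 = 617 bp
Sorted largest to smallest: 1450, 617, 502, 343, 238 bp.

1450, 617, 502, 343, 238 bp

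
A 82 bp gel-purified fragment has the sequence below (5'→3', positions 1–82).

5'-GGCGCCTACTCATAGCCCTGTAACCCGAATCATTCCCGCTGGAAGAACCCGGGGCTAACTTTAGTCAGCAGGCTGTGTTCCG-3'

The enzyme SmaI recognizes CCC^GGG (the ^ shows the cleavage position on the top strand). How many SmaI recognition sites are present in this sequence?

CCCGGG occurs starting at position 48.
SmaI cuts at 1 site.

1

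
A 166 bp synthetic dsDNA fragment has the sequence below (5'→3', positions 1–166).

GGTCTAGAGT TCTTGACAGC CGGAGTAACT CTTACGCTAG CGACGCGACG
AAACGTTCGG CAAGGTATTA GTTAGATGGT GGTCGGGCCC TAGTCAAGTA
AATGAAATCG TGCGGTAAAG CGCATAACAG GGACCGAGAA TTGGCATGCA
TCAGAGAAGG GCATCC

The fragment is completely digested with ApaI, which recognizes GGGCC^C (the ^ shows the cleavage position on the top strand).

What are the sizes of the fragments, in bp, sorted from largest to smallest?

The ApaI site (GGGCCC) starts at position 85.
ApaI cuts after base 5 of each site (before the last base), so after position 89.
Linear molecule, 1 cut → 2 fragments:
  1–89 → 89 bp
  90–166 → 77 bp
Sorted largest to smallest: 89, 77 bp.

89, 77 bp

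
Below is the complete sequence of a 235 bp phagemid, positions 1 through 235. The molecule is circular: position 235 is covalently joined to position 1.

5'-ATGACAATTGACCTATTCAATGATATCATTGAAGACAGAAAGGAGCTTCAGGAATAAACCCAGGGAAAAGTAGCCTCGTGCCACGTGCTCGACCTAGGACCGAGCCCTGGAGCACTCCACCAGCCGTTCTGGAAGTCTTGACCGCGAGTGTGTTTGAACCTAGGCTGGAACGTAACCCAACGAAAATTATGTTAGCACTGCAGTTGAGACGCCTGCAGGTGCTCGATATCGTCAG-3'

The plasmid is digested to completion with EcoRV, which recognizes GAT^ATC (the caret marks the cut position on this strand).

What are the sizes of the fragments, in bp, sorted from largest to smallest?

EcoRV sites (GATATC) start at positions 22, 225.
EcoRV cuts after base 3 of each site, so after positions 24, 227.
Circular molecule, 2 cuts → 2 fragments:
  25–227 → 203 bp
  228–235 then 1–24 → 8 + 24 = 32 bp
Sorted largest to smallest: 203, 32 bp.

203, 32 bp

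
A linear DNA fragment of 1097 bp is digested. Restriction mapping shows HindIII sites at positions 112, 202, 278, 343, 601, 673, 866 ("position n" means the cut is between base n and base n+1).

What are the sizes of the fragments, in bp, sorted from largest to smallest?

258, 231, 193, 112, 90, 76, 72, 65 bp

Linear molecule, 7 cuts → 8 fragments:
  112 − 0 = 112 bp
  202 − 112 = 90 bp
  278 − 202 = 76 bp
  343 − 278 = 65 bp
  601 − 343 = 258 bp
  673 − 601 = 72 bp
  866 − 673 = 193 bp
  1097 − 866 = 231 bp
Sorted largest to smallest: 258, 231, 193, 112, 90, 76, 72, 65 bp.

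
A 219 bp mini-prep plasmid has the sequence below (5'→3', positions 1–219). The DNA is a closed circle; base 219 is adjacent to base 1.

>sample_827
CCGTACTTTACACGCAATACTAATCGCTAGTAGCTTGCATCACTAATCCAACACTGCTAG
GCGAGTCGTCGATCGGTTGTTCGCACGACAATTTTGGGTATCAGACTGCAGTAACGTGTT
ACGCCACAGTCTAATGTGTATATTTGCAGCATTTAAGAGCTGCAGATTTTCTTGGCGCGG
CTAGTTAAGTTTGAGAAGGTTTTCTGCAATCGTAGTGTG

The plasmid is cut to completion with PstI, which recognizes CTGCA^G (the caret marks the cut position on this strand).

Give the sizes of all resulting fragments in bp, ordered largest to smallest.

PstI sites (CTGCAG) start at positions 106, 160.
PstI cuts after base 5 of each site (before the last base), so after positions 110, 164.
Circular molecule, 2 cuts → 2 fragments:
  111–164 → 54 bp
  165–219 then 1–110 → 55 + 110 = 165 bp
Sorted largest to smallest: 165, 54 bp.

165, 54 bp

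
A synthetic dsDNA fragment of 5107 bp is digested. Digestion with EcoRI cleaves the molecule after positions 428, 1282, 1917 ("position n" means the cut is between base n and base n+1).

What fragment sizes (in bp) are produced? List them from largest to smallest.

Linear molecule, 3 cuts → 4 fragments:
  428 − 0 = 428 bp
  1282 − 428 = 854 bp
  1917 − 1282 = 635 bp
  5107 − 1917 = 3190 bp
Sorted largest to smallest: 3190, 854, 635, 428 bp.

3190, 854, 635, 428 bp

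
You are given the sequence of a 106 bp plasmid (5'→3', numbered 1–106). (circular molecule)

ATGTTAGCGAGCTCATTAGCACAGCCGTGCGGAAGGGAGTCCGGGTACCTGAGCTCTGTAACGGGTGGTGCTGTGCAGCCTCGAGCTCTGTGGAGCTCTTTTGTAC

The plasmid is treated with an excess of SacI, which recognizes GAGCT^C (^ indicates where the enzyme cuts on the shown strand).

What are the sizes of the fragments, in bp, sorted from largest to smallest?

SacI sites (GAGCTC) start at positions 9, 51, 83, 93.
SacI cuts after base 5 of each site (before the last base), so after positions 13, 55, 87, 97.
Circular molecule, 4 cuts → 4 fragments:
  14–55 → 42 bp
  56–87 → 32 bp
  88–97 → 10 bp
  98–106 then 1–13 → 9 + 13 = 22 bp
Sorted largest to smallest: 42, 32, 22, 10 bp.

42, 32, 22, 10 bp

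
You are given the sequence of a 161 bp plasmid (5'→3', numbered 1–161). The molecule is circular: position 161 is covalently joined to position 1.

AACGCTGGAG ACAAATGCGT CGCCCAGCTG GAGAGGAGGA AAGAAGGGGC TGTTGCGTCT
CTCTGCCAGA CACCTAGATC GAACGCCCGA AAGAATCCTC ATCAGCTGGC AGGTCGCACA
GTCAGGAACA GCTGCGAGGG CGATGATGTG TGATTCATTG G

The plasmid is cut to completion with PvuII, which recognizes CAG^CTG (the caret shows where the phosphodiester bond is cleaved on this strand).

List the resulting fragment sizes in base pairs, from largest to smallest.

PvuII sites (CAGCTG) start at positions 25, 103, 129.
PvuII cuts after base 3 of each site, so after positions 27, 105, 131.
Circular molecule, 3 cuts → 3 fragments:
  28–105 → 78 bp
  106–131 → 26 bp
  132–161 then 1–27 → 30 + 27 = 57 bp
Sorted largest to smallest: 78, 57, 26 bp.

78, 57, 26 bp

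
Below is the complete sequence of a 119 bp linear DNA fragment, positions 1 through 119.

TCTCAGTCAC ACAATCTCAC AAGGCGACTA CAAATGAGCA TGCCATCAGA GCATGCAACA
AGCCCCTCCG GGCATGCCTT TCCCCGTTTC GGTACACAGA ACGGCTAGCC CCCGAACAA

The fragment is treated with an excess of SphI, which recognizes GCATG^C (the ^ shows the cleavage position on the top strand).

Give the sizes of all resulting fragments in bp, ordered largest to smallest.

SphI sites (GCATGC) start at positions 38, 51, 72.
SphI cuts after base 5 of each site (before the last base), so after positions 42, 55, 76.
Linear molecule, 3 cuts → 4 fragments:
  1–42 → 42 bp
  43–55 → 13 bp
  56–76 → 21 bp
  77–119 → 43 bp
Sorted largest to smallest: 43, 42, 21, 13 bp.

43, 42, 21, 13 bp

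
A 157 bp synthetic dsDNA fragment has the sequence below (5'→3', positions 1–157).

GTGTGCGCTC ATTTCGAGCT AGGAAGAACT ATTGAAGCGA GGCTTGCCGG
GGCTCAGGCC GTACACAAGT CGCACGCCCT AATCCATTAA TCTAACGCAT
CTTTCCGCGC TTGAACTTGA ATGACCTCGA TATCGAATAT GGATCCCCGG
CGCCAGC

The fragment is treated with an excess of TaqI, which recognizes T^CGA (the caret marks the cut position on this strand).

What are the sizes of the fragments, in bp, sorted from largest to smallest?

TaqI sites (TCGA) start at positions 14, 127, 133.
TaqI cuts after the first base of each site, so after positions 14, 127, 133.
Linear molecule, 3 cuts → 4 fragments:
  1–14 → 14 bp
  15–127 → 113 bp
  128–133 → 6 bp
  134–157 → 24 bp
Sorted largest to smallest: 113, 24, 14, 6 bp.

113, 24, 14, 6 bp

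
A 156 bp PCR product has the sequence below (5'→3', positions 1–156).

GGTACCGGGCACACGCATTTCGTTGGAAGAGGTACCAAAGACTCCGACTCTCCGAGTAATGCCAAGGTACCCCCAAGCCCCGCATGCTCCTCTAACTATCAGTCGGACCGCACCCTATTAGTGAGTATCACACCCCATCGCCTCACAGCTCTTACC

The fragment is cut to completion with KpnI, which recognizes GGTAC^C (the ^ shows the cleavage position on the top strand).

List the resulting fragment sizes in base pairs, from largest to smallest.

KpnI sites (GGTACC) start at positions 1, 31, 66.
KpnI cuts after base 5 of each site (before the last base), so after positions 5, 35, 70.
Linear molecule, 3 cuts → 4 fragments:
  1–5 → 5 bp
  6–35 → 30 bp
  36–70 → 35 bp
  71–156 → 86 bp
Sorted largest to smallest: 86, 35, 30, 5 bp.

86, 35, 30, 5 bp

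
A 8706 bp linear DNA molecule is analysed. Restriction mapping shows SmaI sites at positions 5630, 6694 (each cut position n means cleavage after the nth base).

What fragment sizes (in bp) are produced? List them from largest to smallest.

5630, 2012, 1064 bp

Linear molecule, 2 cuts → 3 fragments:
  5630 − 0 = 5630 bp
  6694 − 5630 = 1064 bp
  8706 − 6694 = 2012 bp
Sorted largest to smallest: 5630, 2012, 1064 bp.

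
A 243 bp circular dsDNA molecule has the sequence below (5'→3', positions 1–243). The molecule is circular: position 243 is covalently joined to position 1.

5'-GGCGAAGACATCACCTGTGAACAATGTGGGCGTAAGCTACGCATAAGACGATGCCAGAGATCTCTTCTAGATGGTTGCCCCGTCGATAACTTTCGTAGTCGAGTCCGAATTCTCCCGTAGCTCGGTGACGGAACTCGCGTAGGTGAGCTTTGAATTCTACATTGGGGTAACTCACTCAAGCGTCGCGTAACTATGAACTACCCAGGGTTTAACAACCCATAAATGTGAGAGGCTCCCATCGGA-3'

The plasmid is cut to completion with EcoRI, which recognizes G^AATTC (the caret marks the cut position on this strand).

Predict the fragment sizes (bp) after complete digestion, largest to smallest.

EcoRI sites (GAATTC) start at positions 107, 152.
EcoRI cuts after the first base of each site, so after positions 107, 152.
Circular molecule, 2 cuts → 2 fragments:
  108–152 → 45 bp
  153–243 then 1–107 → 91 + 107 = 198 bp
Sorted largest to smallest: 198, 45 bp.

198, 45 bp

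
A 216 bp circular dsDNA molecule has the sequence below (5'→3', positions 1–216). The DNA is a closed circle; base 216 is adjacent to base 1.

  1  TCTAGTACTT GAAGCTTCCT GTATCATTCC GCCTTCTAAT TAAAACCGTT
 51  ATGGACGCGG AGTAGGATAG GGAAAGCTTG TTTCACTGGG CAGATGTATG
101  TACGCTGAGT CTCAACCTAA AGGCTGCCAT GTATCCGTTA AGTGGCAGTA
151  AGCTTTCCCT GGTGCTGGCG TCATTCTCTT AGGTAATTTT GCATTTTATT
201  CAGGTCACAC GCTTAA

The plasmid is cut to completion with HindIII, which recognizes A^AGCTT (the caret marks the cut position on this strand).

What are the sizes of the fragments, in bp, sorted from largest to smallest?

HindIII sites (AAGCTT) start at positions 12, 74, 150.
HindIII cuts after the first base of each site, so after positions 12, 74, 150.
Circular molecule, 3 cuts → 3 fragments:
  13–74 → 62 bp
  75–150 → 76 bp
  151–216 then 1–12 → 66 + 12 = 78 bp
Sorted largest to smallest: 78, 76, 62 bp.

78, 76, 62 bp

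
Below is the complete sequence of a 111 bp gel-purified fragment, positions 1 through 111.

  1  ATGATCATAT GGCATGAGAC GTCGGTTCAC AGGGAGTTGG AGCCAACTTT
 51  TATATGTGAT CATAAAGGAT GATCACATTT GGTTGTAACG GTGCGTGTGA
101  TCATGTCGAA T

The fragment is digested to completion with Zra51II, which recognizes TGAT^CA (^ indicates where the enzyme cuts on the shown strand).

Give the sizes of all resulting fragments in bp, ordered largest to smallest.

Zra51II sites (TGATCA) start at positions 2, 57, 70, 98.
Zra51II cuts after base 4 of each site, so after positions 5, 60, 73, 101.
Linear molecule, 4 cuts → 5 fragments:
  1–5 → 5 bp
  6–60 → 55 bp
  61–73 → 13 bp
  74–101 → 28 bp
  102–111 → 10 bp
Sorted largest to smallest: 55, 28, 13, 10, 5 bp.

55, 28, 13, 10, 5 bp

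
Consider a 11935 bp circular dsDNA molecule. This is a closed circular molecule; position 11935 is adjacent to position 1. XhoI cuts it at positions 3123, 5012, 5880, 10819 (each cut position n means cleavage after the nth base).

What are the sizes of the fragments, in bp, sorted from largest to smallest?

Circular molecule, 4 cuts → 4 fragments:
  5012 − 3123 = 1889 bp
  5880 − 5012 = 868 bp
  10819 − 5880 = 4939 bp
  wrap: 11935 − 10819 + 3123 = 4239 bp
Sorted largest to smallest: 4939, 4239, 1889, 868 bp.

4939, 4239, 1889, 868 bp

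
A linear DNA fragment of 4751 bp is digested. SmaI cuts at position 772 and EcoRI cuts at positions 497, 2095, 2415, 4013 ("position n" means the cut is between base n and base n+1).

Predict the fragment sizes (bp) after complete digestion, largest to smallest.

1598, 1323, 738, 497, 320, 275 bp

Combined cut positions (sorted): 497, 772, 2095, 2415, 4013.
Linear molecule, 5 cuts → 6 fragments:
  497 − 0 = 497 bp
  772 − 497 = 275 bp
  2095 − 772 = 1323 bp
  2415 − 2095 = 320 bp
  4013 − 2415 = 1598 bp
  4751 − 4013 = 738 bp
Sorted largest to smallest: 1598, 1323, 738, 497, 320, 275 bp.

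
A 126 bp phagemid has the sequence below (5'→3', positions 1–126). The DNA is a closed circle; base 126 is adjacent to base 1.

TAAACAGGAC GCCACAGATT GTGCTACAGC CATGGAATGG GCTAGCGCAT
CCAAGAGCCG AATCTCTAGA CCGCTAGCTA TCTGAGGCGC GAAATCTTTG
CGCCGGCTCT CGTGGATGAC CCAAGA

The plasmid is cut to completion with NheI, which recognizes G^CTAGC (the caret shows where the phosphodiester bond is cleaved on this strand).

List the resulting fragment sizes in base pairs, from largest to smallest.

NheI sites (GCTAGC) start at positions 41, 73.
NheI cuts after the first base of each site, so after positions 41, 73.
Circular molecule, 2 cuts → 2 fragments:
  42–73 → 32 bp
  74–126 then 1–41 → 53 + 41 = 94 bp
Sorted largest to smallest: 94, 32 bp.

94, 32 bp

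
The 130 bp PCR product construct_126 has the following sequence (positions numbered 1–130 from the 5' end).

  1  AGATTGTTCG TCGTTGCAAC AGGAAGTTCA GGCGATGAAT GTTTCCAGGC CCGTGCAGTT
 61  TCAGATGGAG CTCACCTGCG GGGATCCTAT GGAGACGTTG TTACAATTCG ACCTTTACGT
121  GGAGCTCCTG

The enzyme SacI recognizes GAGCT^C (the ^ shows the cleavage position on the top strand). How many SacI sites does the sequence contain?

2

GAGCTC occurs starting at positions 68, 122.
SacI cuts at 2 sites.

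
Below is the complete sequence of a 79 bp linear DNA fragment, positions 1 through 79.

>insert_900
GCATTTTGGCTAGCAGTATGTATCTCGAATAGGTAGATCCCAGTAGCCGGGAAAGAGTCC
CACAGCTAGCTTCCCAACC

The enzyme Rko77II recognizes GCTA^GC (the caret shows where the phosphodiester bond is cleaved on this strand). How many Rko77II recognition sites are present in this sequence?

2

GCTAGC occurs starting at positions 9, 65.
Rko77II cuts at 2 sites.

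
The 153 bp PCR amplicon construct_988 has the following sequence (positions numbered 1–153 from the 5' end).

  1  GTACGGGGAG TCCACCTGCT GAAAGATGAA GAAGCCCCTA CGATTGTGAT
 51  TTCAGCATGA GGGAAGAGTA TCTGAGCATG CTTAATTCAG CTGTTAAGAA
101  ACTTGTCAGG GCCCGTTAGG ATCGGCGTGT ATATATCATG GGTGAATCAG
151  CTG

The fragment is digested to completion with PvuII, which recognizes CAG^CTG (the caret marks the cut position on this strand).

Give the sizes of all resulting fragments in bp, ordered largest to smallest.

PvuII sites (CAGCTG) start at positions 88, 148.
PvuII cuts after base 3 of each site, so after positions 90, 150.
Linear molecule, 2 cuts → 3 fragments:
  1–90 → 90 bp
  91–150 → 60 bp
  151–153 → 3 bp
Sorted largest to smallest: 90, 60, 3 bp.

90, 60, 3 bp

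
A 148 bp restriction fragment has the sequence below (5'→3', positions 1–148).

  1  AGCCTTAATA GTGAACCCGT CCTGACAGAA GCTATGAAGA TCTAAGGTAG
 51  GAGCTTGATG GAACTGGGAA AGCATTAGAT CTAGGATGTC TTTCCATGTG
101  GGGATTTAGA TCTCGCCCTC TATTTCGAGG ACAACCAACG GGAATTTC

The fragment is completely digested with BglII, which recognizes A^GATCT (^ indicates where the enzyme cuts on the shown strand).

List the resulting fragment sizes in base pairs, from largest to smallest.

BglII sites (AGATCT) start at positions 38, 77, 108.
BglII cuts after the first base of each site, so after positions 38, 77, 108.
Linear molecule, 3 cuts → 4 fragments:
  1–38 → 38 bp
  39–77 → 39 bp
  78–108 → 31 bp
  109–148 → 40 bp
Sorted largest to smallest: 40, 39, 38, 31 bp.

40, 39, 38, 31 bp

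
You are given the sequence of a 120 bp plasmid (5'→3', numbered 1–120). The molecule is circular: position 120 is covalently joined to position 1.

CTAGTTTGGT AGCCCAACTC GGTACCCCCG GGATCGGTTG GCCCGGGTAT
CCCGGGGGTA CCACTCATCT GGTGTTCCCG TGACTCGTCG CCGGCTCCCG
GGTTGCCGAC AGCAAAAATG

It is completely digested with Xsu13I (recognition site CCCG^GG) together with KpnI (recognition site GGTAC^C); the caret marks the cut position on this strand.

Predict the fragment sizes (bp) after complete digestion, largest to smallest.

Xsu13I sites (CCCGGG) start at positions 27, 42, 51, 97.
Xsu13I cuts after base 4 of each site, so after positions 30, 45, 54, 100.
KpnI sites (GGTACC) start at positions 21, 57.
KpnI cuts after base 5 of each site (before the last base), so after positions 25, 61.
Combined cut positions: 25, 30, 45, 54, 61, 100.
Circular molecule, 6 cuts → 6 fragments:
  26–30 → 5 bp
  31–45 → 15 bp
  46–54 → 9 bp
  55–61 → 7 bp
  62–100 → 39 bp
  101–120 then 1–25 → 20 + 25 = 45 bp
Sorted largest to smallest: 45, 39, 15, 9, 7, 5 bp.

45, 39, 15, 9, 7, 5 bp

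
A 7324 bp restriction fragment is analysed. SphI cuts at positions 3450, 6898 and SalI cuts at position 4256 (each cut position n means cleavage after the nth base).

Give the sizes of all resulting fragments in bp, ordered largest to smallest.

3450, 2642, 806, 426 bp

Combined cut positions (sorted): 3450, 4256, 6898.
Linear molecule, 3 cuts → 4 fragments:
  3450 − 0 = 3450 bp
  4256 − 3450 = 806 bp
  6898 − 4256 = 2642 bp
  7324 − 6898 = 426 bp
Sorted largest to smallest: 3450, 2642, 806, 426 bp.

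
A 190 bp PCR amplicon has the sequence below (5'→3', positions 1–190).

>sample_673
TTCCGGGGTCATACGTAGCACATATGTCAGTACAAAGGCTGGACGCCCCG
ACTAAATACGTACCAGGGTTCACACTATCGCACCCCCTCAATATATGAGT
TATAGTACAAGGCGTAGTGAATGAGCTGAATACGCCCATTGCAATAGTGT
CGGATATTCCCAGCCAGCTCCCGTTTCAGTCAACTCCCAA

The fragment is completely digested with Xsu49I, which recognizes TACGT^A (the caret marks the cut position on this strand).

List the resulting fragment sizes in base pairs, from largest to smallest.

Xsu49I sites (TACGTA) start at positions 12, 57.
Xsu49I cuts after base 5 of each site (before the last base), so after positions 16, 61.
Linear molecule, 2 cuts → 3 fragments:
  1–16 → 16 bp
  17–61 → 45 bp
  62–190 → 129 bp
Sorted largest to smallest: 129, 45, 16 bp.

129, 45, 16 bp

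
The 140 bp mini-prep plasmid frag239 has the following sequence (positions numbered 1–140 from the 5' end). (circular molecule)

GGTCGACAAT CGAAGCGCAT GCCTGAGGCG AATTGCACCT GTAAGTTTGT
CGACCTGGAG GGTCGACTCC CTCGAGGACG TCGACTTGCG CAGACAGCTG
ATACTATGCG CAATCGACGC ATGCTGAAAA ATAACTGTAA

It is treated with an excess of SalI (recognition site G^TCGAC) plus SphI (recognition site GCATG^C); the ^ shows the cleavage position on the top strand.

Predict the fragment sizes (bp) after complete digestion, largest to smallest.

43, 28, 19, 19, 18, 13 bp

SalI sites (GTCGAC) start at positions 2, 49, 62, 80.
SalI cuts after the first base of each site, so after positions 2, 49, 62, 80.
SphI sites (GCATGC) start at positions 17, 119.
SphI cuts after base 5 of each site (before the last base), so after positions 21, 123.
Combined cut positions: 2, 21, 49, 62, 80, 123.
Circular molecule, 6 cuts → 6 fragments:
  3–21 → 19 bp
  22–49 → 28 bp
  50–62 → 13 bp
  63–80 → 18 bp
  81–123 → 43 bp
  124–140 then 1–2 → 17 + 2 = 19 bp
Sorted largest to smallest: 43, 28, 19, 19, 18, 13 bp.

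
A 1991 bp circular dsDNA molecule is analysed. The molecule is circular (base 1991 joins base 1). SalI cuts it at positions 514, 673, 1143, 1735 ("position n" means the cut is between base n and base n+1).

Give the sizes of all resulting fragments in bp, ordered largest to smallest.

770, 592, 470, 159 bp

Circular molecule, 4 cuts → 4 fragments:
  673 − 514 = 159 bp
  1143 − 673 = 470 bp
  1735 − 1143 = 592 bp
  wrap: 1991 − 1735 + 514 = 770 bp
Sorted largest to smallest: 770, 592, 470, 159 bp.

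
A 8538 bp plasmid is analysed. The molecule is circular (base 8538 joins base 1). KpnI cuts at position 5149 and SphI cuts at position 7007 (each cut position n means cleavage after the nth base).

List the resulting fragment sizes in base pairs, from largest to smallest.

6680, 1858 bp

Combined cut positions (sorted): 5149, 7007.
Circular molecule, 2 cuts → 2 fragments:
  7007 − 5149 = 1858 bp
  wrap: 8538 − 7007 + 5149 = 6680 bp
Sorted largest to smallest: 6680, 1858 bp.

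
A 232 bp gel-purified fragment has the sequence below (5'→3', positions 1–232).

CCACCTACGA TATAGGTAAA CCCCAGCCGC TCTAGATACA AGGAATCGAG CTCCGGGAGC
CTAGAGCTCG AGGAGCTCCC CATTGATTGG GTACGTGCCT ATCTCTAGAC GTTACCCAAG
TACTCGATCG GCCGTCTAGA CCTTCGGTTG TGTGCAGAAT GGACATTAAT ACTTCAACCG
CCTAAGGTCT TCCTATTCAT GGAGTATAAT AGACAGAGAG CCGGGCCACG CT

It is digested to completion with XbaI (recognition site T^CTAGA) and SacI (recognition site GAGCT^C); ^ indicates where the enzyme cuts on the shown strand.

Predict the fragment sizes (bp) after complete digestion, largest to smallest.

XbaI sites (TCTAGA) start at positions 31, 104, 135.
XbaI cuts after the first base of each site, so after positions 31, 104, 135.
SacI sites (GAGCTC) start at positions 48, 64, 73.
SacI cuts after base 5 of each site (before the last base), so after positions 52, 68, 77.
Combined cut positions: 31, 52, 68, 77, 104, 135.
Linear molecule, 6 cuts → 7 fragments:
  1–31 → 31 bp
  32–52 → 21 bp
  53–68 → 16 bp
  69–77 → 9 bp
  78–104 → 27 bp
  105–135 → 31 bp
  136–232 → 97 bp
Sorted largest to smallest: 97, 31, 31, 27, 21, 16, 9 bp.

97, 31, 31, 27, 21, 16, 9 bp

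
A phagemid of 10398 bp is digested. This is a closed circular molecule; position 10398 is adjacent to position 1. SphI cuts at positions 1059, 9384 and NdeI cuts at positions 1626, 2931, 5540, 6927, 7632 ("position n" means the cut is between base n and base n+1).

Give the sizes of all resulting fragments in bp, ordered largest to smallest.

2609, 2073, 1752, 1387, 1305, 705, 567 bp

Combined cut positions (sorted): 1059, 1626, 2931, 5540, 6927, 7632, 9384.
Circular molecule, 7 cuts → 7 fragments:
  1626 − 1059 = 567 bp
  2931 − 1626 = 1305 bp
  5540 − 2931 = 2609 bp
  6927 − 5540 = 1387 bp
  7632 − 6927 = 705 bp
  9384 − 7632 = 1752 bp
  wrap: 10398 − 9384 + 1059 = 2073 bp
Sorted largest to smallest: 2609, 2073, 1752, 1387, 1305, 705, 567 bp.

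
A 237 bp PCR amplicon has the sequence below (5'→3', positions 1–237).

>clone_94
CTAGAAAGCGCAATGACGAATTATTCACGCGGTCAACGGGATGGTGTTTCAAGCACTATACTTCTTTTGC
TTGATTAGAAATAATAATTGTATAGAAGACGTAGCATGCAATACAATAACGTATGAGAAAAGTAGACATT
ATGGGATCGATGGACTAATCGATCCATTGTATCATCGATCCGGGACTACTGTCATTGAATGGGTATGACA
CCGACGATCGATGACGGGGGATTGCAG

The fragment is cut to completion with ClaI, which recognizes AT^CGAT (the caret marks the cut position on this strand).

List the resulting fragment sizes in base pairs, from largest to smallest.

147, 43, 19, 16, 12 bp

ClaI sites (ATCGAT) start at positions 146, 158, 174, 217.
ClaI cuts after base 2 of each site, so after positions 147, 159, 175, 218.
Linear molecule, 4 cuts → 5 fragments:
  1–147 → 147 bp
  148–159 → 12 bp
  160–175 → 16 bp
  176–218 → 43 bp
  219–237 → 19 bp
Sorted largest to smallest: 147, 43, 19, 16, 12 bp.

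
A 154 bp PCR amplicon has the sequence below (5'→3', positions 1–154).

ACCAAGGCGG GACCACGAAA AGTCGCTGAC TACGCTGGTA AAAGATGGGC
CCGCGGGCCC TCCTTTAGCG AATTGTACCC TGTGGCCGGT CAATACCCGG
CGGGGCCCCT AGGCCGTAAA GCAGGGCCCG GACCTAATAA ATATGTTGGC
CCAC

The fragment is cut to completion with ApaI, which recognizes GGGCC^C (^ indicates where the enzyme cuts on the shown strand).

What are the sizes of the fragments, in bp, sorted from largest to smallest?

ApaI sites (GGGCCC) start at positions 47, 55, 103, 124.
ApaI cuts after base 5 of each site (before the last base), so after positions 51, 59, 107, 128.
Linear molecule, 4 cuts → 5 fragments:
  1–51 → 51 bp
  52–59 → 8 bp
  60–107 → 48 bp
  108–128 → 21 bp
  129–154 → 26 bp
Sorted largest to smallest: 51, 48, 26, 21, 8 bp.

51, 48, 26, 21, 8 bp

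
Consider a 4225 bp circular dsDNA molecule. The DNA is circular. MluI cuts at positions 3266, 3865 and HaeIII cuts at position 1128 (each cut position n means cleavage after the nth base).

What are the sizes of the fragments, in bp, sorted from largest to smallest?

2138, 1488, 599 bp

Combined cut positions (sorted): 1128, 3266, 3865.
Circular molecule, 3 cuts → 3 fragments:
  3266 − 1128 = 2138 bp
  3865 − 3266 = 599 bp
  wrap: 4225 − 3865 + 1128 = 1488 bp
Sorted largest to smallest: 2138, 1488, 599 bp.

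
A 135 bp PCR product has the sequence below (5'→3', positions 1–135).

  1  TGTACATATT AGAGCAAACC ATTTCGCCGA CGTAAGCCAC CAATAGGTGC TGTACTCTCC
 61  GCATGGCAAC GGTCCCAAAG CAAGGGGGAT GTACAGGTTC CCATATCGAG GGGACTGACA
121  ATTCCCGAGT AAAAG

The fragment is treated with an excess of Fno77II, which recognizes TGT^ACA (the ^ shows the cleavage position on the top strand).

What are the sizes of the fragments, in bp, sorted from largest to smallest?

89, 43, 3 bp

Fno77II sites (TGTACA) start at positions 1, 90.
Fno77II cuts after base 3 of each site, so after positions 3, 92.
Linear molecule, 2 cuts → 3 fragments:
  1–3 → 3 bp
  4–92 → 89 bp
  93–135 → 43 bp
Sorted largest to smallest: 89, 43, 3 bp.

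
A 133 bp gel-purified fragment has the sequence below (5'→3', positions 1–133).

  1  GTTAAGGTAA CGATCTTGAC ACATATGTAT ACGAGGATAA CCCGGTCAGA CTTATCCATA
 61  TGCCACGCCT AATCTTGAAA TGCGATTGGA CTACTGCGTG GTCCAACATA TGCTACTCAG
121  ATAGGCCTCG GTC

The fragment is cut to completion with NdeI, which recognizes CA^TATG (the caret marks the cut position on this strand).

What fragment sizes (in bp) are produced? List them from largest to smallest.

50, 35, 25, 23 bp

NdeI sites (CATATG) start at positions 22, 57, 107.
NdeI cuts after base 2 of each site, so after positions 23, 58, 108.
Linear molecule, 3 cuts → 4 fragments:
  1–23 → 23 bp
  24–58 → 35 bp
  59–108 → 50 bp
  109–133 → 25 bp
Sorted largest to smallest: 50, 35, 25, 23 bp.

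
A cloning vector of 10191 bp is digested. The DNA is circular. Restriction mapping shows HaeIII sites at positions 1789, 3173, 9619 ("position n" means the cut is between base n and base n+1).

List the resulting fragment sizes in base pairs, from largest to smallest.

Circular molecule, 3 cuts → 3 fragments:
  3173 − 1789 = 1384 bp
  9619 − 3173 = 6446 bp
  wrap: 10191 − 9619 + 1789 = 2361 bp
Sorted largest to smallest: 6446, 2361, 1384 bp.

6446, 2361, 1384 bp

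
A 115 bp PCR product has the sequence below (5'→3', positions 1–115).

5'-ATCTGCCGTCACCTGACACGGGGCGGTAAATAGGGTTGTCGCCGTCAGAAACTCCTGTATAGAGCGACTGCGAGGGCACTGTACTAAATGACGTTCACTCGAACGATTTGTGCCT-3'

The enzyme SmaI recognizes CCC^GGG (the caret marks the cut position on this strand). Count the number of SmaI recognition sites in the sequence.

0

No occurrence of CCCGGG is present in the sequence.
SmaI does not cut: 0 sites.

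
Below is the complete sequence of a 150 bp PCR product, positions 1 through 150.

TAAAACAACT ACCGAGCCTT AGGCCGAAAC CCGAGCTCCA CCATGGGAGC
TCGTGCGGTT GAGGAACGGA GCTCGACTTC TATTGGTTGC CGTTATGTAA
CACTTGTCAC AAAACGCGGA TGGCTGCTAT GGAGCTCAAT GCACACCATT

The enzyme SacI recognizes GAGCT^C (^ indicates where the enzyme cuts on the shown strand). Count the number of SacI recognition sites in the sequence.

4

GAGCTC occurs starting at positions 33, 47, 69, 132.
SacI cuts at 4 sites.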